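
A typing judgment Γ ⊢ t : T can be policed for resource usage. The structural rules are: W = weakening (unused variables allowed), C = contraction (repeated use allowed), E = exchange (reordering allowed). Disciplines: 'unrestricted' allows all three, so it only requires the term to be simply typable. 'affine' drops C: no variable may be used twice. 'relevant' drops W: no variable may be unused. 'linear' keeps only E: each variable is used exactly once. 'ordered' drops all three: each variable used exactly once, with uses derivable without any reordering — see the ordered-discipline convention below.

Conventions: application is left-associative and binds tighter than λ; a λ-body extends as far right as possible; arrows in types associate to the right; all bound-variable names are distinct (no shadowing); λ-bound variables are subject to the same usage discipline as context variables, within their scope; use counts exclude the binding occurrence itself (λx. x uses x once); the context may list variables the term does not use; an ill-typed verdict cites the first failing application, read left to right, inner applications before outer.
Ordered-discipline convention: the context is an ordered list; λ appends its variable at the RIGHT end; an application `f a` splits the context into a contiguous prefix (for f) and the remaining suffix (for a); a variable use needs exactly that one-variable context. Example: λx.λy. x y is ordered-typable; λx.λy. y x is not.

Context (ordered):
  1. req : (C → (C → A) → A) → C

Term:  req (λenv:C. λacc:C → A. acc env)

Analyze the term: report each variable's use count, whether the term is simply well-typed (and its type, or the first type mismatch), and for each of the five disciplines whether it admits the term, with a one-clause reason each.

use counts: req=1, env (bound)=1, acc (bound)=1
order of uses: req, acc, env
typing: well-typed — term : C
ordered: ✗ — no ordered split (uses run req, acc, env)
linear: ✓ — exactly-once usage across req, env, acc
affine: ✓ — no duplicate uses among req, env, acc
relevant: ✓ — every one of req, env, acc appears
unrestricted: ✓ — simply typable at C; W, C, E all held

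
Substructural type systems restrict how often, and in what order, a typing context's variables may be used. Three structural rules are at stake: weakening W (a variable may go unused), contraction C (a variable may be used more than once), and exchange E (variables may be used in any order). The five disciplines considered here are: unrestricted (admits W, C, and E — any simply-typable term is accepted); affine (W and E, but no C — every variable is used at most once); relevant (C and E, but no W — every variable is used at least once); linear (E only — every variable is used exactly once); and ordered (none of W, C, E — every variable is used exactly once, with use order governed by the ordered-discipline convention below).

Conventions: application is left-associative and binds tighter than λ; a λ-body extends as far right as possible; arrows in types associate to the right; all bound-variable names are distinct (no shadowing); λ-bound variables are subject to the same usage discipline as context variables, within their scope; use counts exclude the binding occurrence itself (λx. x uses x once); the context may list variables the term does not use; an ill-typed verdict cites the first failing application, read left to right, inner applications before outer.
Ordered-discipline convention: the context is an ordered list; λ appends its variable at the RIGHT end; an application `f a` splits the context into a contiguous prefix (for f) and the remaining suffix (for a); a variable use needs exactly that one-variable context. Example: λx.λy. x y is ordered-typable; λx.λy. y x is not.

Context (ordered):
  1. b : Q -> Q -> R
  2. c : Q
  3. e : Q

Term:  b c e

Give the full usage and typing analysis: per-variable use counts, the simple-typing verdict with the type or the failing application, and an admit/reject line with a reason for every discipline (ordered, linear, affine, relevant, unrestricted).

counts: b ×1; c ×1; e ×1
use order (left to right): b, c, e
typing: ✓ — R
ordered ✓ (one use each (b, c, e); ordered split holds)
linear ✓ (b, c, e: one use apiece)
affine ✓ (no duplicate uses among b, c, e)
relevant ✓ (at least one use each (b, c, e))
unrestricted ✓ (typability at R is all that's needed)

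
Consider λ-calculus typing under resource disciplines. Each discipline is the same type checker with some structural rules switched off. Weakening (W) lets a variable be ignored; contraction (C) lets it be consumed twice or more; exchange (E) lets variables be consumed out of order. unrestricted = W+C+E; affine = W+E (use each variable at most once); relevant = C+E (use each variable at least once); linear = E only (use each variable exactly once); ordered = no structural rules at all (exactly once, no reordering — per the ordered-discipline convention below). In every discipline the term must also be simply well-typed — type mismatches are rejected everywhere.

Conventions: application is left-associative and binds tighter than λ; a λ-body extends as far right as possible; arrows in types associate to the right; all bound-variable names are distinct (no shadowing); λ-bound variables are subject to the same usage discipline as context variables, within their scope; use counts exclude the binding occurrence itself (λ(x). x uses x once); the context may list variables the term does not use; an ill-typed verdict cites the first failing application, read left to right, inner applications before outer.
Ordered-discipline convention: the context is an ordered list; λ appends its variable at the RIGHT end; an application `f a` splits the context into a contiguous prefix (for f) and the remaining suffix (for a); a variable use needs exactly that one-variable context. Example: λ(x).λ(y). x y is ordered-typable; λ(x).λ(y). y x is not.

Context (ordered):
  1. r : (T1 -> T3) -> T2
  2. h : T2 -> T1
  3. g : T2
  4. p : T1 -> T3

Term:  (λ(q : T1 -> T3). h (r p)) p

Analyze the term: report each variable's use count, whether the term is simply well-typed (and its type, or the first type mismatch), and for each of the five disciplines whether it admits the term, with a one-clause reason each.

counts: r ×1; h ×1; g ×0; p ×2; q (bound) ×0
left-to-right use order: h, r, p, p
typing: ✓ — T1
ordered ✗ (repeated use of p ×2; g, q left unused)
linear ✗ (repeated use of p ×2; g, q left unused)
affine ✗ (repeated use of p ×2)
relevant ✗ (g, q left unused)
unrestricted ✓ (well-typed at T1; no restrictions here)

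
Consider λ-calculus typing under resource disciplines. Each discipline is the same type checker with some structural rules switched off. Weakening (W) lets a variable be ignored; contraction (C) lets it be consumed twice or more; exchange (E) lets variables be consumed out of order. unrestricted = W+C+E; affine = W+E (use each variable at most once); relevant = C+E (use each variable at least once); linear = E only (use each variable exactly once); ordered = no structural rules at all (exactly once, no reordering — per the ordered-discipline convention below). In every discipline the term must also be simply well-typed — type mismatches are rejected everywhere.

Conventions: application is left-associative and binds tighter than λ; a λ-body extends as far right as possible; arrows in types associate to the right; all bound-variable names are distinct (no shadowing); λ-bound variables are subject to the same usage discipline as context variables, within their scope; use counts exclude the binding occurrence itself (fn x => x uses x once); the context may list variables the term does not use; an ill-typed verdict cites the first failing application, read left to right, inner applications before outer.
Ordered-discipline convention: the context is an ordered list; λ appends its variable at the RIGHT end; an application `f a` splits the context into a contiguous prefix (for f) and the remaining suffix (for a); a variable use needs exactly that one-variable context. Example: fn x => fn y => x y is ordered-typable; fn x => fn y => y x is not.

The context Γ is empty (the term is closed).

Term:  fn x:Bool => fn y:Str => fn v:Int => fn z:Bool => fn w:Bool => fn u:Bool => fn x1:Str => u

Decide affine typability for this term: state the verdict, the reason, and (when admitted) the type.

yes — no duplicate uses among x, y, v, z, w, u, x1; term : Bool -> Str -> Int -> Bool -> Bool -> Bool -> Str -> Bool
use counts: x [bound] ×0, y [bound] ×0, v [bound] ×0, z [bound] ×0, w [bound] ×0, u [bound] ×1, x1 [bound] ×0
uses in reading order: u
typing: well-typed at Bool -> Str -> Int -> Bool -> Bool -> Bool -> Str -> Bool
per-discipline verdicts: ordered ✗; linear ✗; affine ✓; relevant ✗; unrestricted ✓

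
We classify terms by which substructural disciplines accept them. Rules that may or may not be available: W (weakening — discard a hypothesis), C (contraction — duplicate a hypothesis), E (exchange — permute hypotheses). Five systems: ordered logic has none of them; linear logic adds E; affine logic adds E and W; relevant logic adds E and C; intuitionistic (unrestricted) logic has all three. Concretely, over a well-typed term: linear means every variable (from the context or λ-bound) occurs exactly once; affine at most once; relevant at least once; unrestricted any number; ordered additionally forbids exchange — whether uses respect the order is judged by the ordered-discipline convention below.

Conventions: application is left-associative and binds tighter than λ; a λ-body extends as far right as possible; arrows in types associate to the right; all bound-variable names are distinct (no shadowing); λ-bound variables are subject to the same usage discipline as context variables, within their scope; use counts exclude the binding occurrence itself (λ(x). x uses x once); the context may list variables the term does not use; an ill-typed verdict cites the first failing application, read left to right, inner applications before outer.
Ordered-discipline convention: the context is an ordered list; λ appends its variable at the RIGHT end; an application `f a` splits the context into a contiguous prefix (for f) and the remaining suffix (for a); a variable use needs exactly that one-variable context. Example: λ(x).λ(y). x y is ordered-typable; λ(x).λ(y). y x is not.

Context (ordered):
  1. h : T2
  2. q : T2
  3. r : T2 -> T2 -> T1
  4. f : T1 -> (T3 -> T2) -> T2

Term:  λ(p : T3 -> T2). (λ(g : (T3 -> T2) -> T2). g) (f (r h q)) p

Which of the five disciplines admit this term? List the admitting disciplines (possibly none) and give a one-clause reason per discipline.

admitted in: linear, affine, relevant, unrestricted
usage: h: 1, q: 1, r: 1, f: 1, p (λ-bound): 1, g (λ-bound): 1
uses in reading order: g, f, r, h, q, p
typing: well-typed — term : (T3 -> T2) -> T2
ordered ✗ (no contiguous prefix/suffix split fits g, f, r, h, q, p)
linear ✓ (single use per variable (h, q, r, f, p, g))
affine ✓ (no duplicate uses among h, q, r, f, p, g)
relevant ✓ (none of h, q, r, f, p, g goes unused)
unrestricted ✓ (typability at (T3 -> T2) -> T2 is all that's needed)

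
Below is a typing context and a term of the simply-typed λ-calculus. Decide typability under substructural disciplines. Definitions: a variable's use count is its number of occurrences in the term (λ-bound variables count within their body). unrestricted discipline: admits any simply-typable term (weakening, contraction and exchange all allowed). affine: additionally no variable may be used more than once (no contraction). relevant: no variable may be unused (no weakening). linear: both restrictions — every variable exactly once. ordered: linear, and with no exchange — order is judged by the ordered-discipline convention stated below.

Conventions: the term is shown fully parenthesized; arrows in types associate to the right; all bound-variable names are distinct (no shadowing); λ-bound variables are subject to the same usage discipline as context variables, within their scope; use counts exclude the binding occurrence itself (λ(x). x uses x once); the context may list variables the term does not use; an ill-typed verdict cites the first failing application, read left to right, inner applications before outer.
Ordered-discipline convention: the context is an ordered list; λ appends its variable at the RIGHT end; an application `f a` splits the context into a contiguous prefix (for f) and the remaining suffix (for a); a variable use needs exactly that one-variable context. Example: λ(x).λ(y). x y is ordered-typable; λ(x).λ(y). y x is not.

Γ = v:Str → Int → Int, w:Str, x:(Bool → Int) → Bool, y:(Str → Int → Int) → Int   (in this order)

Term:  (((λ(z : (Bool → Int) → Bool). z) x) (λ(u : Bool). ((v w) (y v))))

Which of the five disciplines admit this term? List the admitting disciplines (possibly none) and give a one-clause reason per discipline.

admitted by: unrestricted
variable uses: v: 2, w: 1, x: 1, y: 1, z (bound): 1, u (bound): 0
use order (left to right): z, x, v, w, y, v
typing: well-typed at Bool
ordered: ✗ — repeated use of v ×2; needs weakening: u unused
linear: ✗ — repeated use of v ×2; needs weakening: u unused
affine: ✗ — repeated use of v ×2
relevant: ✗ — needs weakening: u unused
unrestricted: ✓ — type-checks (Bool) and nothing is barred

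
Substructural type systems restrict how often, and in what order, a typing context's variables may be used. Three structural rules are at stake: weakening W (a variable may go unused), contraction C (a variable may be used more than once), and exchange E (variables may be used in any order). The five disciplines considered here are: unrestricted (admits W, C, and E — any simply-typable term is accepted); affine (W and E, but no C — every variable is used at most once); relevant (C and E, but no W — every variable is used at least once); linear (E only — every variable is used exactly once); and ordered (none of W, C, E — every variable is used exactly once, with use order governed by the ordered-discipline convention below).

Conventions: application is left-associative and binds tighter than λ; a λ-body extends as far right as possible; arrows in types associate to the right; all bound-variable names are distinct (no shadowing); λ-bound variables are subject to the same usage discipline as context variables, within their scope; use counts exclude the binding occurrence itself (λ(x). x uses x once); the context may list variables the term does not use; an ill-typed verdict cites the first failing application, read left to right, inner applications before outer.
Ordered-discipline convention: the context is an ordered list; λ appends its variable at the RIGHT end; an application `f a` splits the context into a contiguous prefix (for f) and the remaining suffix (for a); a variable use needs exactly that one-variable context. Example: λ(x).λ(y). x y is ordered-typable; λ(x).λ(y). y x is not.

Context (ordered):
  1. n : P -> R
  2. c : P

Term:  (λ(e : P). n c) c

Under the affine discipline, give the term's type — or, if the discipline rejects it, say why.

not well-typed under affine — repeated use of c ×2
usage: n ×1, c ×2, e (λ-bound) ×0
left-to-right use order: n, c, c
typing: well-typed — term : R
all disciplines: ordered ✗, linear ✗, affine ✗, relevant ✗, unrestricted ✓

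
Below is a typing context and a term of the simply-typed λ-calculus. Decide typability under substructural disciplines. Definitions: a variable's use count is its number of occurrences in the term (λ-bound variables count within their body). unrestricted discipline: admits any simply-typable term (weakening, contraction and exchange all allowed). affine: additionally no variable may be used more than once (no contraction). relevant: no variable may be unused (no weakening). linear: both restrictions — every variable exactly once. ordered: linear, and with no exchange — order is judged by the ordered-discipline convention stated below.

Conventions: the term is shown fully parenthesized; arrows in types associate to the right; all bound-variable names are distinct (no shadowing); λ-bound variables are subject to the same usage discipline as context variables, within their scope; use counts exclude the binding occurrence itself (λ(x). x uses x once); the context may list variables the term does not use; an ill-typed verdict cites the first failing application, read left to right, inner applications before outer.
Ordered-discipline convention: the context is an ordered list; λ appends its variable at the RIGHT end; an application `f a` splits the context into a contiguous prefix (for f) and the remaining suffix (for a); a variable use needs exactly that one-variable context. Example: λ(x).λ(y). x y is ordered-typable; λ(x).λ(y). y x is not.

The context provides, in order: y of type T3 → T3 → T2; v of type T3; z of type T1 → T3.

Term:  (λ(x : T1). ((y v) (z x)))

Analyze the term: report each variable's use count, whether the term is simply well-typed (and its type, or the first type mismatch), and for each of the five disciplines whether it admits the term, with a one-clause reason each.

usage: y: 1; v: 1; z: 1; x (bound): 1
uses in reading order: y, v, z, x
typing: the term checks, with type T1 → T2
ordered: ✓ — one use each (y, v, z, x); ordered split holds
linear: ✓ — each of y, v, z, x used exactly once
affine: ✓ — no duplicate uses among y, v, z, x
relevant: ✓ — every one of y, v, z, x appears
unrestricted: ✓ — type-checks (T1 → T2) and nothing is barred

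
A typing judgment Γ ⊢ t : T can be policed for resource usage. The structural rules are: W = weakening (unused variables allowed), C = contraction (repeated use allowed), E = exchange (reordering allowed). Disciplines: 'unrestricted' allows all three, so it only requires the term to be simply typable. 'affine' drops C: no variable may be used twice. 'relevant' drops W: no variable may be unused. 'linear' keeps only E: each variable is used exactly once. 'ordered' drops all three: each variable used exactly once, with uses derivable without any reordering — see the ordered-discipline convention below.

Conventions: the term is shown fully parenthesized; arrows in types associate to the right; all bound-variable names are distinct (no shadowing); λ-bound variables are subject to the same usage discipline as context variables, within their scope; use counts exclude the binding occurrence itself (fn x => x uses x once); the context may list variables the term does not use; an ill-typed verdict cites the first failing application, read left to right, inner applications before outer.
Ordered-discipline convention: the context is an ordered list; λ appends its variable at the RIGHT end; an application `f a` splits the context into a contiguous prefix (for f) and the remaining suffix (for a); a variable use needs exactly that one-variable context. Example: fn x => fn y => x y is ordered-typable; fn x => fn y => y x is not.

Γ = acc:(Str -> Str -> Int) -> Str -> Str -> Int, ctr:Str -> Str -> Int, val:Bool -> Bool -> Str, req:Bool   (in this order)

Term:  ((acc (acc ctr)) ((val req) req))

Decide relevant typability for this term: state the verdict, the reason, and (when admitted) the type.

yes — none of acc, ctr, val, req goes unused; term : Str -> Int
variable uses: acc=2, ctr=1, val=1, req=2
use order (left to right): acc, acc, ctr, val, req, req
typing: ✓ — Str -> Int
summary: ordered ✗ · linear ✗ · affine ✗ · relevant ✓ · unrestricted ✓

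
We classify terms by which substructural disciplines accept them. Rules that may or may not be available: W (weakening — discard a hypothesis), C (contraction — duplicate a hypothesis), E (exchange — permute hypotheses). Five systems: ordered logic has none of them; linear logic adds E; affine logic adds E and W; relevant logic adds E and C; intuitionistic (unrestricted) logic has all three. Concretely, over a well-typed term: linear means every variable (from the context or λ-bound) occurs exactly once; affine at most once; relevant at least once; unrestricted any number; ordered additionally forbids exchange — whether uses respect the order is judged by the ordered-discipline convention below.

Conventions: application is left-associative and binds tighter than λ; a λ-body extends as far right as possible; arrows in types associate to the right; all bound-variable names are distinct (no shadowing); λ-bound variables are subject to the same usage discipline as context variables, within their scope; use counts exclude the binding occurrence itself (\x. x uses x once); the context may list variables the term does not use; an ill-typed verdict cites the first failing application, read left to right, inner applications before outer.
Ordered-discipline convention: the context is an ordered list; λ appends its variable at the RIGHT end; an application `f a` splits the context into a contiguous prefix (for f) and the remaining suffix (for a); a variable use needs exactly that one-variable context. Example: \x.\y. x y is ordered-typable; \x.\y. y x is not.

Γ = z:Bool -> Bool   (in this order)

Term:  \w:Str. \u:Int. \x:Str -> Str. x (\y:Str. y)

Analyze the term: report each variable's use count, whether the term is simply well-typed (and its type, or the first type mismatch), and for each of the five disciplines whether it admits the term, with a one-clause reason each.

use counts: z=0; w (λ-bound)=0; u (λ-bound)=0; x (λ-bound)=1; y (λ-bound)=1
order of uses: x, y
typing: ill-typed: a function awaiting Str gets Str -> Str
ordered ✗ (a type mismatch blocks all five)
linear ✗ (the type mismatch rejects it)
affine ✗ (not simply typable)
relevant ✗ (fails simple typing)
unrestricted ✗ (a type mismatch blocks all five)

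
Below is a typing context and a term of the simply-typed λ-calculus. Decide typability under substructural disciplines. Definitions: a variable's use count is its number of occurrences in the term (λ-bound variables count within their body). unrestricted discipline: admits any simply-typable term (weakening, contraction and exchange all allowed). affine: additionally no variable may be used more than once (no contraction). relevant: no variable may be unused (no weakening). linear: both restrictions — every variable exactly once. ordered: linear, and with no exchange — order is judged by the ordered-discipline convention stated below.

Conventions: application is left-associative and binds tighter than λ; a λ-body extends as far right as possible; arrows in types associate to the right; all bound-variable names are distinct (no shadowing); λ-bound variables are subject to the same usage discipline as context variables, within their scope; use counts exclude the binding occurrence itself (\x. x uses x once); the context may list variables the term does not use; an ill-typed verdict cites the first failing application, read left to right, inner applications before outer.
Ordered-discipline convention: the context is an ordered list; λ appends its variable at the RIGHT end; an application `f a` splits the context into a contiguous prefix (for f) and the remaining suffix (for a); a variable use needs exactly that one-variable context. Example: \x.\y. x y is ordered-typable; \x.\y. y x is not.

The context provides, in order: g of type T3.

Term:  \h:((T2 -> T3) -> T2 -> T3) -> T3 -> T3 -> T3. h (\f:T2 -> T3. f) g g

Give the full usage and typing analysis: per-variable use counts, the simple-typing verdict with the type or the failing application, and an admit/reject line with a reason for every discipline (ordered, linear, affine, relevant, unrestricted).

counts: g=2; h (bound)=1; f (bound)=1
use order (left to right): h, f, g, g
typing: well-typed at (((T2 -> T3) -> T2 -> T3) -> T3 -> T3 -> T3) -> T3
ordered ✗ (uses contraction: g ×2)
linear ✗ (uses contraction: g ×2)
affine ✗ (uses contraction: g ×2)
relevant ✓ (none of g, h, f goes unused)
unrestricted ✓ (simply typable at (((T2 -> T3) -> T2 -> T3) -> T3 -> T3 -> T3) -> T3; W, C, E all held)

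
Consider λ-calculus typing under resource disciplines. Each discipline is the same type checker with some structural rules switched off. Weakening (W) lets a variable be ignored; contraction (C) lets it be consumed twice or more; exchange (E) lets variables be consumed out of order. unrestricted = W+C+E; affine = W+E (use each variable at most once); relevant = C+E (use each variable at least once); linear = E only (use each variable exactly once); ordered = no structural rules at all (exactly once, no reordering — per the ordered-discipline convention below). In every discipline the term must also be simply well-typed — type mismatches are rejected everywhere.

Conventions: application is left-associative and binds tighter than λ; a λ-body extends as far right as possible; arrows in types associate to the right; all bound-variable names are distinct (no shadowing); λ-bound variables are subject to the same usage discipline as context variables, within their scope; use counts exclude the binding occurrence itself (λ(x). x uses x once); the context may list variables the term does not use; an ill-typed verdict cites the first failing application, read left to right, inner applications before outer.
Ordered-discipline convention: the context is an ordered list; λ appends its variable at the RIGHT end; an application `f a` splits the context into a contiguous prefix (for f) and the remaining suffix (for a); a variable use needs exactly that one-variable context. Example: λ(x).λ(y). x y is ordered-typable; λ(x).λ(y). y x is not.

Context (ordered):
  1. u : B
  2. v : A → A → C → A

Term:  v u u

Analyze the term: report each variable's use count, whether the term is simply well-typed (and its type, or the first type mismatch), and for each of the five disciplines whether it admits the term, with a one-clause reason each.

variable uses: u ×2, v ×1
uses in reading order: v, u, u
typing: ill-typed: argument of type B where A is required
ordered: ✗ — the type mismatch rejects it
linear: ✗ — not simply typable
affine: ✗ — fails simple typing
relevant: ✗ — a type mismatch blocks all five
unrestricted: ✗ — the type mismatch rejects it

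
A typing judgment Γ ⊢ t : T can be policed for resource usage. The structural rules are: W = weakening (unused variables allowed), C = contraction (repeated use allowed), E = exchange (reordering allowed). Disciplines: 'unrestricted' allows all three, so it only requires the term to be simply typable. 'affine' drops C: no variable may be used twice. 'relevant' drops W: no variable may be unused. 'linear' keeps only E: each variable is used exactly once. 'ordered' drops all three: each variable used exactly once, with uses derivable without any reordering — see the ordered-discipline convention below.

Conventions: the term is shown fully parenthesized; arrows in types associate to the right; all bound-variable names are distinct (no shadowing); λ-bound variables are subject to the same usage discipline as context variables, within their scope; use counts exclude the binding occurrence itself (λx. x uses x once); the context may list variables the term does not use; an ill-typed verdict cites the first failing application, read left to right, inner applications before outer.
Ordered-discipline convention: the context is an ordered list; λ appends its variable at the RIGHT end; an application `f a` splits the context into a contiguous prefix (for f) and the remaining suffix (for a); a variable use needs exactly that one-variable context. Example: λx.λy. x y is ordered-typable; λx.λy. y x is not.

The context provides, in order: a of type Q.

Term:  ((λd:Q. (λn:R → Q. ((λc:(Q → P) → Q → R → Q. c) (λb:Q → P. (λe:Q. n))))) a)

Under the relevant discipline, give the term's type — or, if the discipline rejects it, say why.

not well-typed under relevant — needs weakening: d, b, e unused
use counts: a ×1; d (λ-bound) ×0; n (λ-bound) ×1; c (λ-bound) ×1; b (λ-bound) ×0; e (λ-bound) ×0
use order (left to right): c, n, a
typing: the term checks, with type (R → Q) → (Q → P) → Q → R → Q
per-discipline verdicts: ordered ✗ | linear ✗ | affine ✓ | relevant ✗ | unrestricted ✓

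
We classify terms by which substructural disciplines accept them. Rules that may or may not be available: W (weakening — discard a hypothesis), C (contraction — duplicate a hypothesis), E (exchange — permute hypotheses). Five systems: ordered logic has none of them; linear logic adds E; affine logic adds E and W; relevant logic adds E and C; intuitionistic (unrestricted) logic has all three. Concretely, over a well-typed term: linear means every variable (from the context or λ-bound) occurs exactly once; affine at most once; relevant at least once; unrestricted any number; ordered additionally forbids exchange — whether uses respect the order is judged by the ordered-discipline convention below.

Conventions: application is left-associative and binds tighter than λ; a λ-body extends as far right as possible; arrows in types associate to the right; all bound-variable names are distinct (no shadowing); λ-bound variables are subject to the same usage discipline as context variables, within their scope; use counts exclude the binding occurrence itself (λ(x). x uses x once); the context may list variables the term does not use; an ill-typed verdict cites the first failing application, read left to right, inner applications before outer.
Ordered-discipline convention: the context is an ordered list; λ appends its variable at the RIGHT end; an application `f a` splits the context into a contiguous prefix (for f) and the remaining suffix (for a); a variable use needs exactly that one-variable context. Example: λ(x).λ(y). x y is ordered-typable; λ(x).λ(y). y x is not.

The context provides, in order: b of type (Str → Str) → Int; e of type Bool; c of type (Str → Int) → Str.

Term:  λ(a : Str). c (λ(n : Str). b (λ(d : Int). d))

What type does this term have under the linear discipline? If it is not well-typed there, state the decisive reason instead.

not well-typed under linear — not simply typable
variable uses: b: 1×; e: 0×; c: 1×; a [bound]: 0×; n [bound]: 0×; d [bound]: 1×
uses in reading order: c, b, d
typing: ill-typed: argument of type Int → Int where Str → Str is required
across the five disciplines: ordered ✗ · linear ✗ · affine ✗ · relevant ✗ · unrestricted ✗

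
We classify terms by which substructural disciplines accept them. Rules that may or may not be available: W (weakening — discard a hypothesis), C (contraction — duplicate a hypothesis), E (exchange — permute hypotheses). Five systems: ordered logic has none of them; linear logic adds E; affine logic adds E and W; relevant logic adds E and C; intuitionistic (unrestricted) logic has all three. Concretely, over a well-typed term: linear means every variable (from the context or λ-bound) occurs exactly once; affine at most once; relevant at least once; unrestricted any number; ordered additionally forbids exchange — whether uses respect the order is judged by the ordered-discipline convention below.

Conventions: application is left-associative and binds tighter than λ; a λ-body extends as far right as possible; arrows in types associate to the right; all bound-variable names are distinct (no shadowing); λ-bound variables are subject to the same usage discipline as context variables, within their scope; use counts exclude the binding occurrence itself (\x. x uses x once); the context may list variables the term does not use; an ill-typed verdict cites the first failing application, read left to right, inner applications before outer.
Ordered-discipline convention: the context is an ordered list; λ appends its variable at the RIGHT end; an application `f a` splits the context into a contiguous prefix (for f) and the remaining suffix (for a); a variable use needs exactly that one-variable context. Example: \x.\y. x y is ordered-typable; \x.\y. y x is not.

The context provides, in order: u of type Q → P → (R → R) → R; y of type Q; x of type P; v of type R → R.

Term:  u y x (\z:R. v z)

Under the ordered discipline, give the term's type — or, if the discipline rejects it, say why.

term : R
variable uses: u: 1, y: 1, x: 1, v: 1, z [bound]: 1
use order (left to right): u, y, x, v, z
typing: well-typed at R
summary: ordered ✓, linear ✓, affine ✓, relevant ✓, unrestricted ✓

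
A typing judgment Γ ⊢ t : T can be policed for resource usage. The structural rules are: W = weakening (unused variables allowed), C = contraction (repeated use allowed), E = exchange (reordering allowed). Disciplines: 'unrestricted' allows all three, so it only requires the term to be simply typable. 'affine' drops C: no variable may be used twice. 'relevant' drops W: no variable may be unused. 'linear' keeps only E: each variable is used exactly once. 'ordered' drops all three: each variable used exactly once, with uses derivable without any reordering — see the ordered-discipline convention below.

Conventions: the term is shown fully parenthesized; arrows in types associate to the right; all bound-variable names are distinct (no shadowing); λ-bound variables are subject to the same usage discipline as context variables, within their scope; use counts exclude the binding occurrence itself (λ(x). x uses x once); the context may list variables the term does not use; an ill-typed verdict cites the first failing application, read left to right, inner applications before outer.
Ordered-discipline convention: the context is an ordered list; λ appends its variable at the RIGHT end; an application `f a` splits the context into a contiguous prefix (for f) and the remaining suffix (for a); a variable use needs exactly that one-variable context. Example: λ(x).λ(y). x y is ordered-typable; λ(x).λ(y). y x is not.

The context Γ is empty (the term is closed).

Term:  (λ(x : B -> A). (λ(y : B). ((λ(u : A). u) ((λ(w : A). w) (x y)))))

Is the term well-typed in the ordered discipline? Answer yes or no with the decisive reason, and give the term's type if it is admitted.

yes — one use each (x, y, u, w); ordered split holds; term : (B -> A) -> B -> A
use counts: x (bound): 1×, y (bound): 1×, u (bound): 1×, w (bound): 1×
uses in reading order: u, w, x, y
typing: ✓ — (B -> A) -> B -> A
across the five disciplines: ordered ✓, linear ✓, affine ✓, relevant ✓, unrestricted ✓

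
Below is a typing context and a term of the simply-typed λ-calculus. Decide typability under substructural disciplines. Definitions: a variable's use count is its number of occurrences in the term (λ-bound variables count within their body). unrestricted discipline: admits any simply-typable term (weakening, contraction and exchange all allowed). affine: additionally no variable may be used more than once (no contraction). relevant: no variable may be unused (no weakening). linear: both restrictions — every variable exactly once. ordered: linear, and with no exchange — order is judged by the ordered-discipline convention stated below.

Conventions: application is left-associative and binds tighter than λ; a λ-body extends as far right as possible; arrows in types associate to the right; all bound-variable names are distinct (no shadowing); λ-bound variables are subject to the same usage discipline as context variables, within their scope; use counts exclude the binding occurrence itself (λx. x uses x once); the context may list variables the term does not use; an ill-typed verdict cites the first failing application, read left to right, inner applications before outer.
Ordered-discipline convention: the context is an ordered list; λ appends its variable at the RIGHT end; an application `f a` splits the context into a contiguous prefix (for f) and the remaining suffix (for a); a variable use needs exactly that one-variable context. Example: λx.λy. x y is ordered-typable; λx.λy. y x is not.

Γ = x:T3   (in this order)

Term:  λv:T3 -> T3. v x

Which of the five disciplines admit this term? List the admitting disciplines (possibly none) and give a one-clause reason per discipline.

admitted by: linear, affine, relevant, unrestricted
use counts: x: 1×, v (bound): 1×
uses in reading order: v, x
typing: ✓ — (T3 -> T3) -> T3
ordered: ✗ — use order v, x needs exchange
linear: ✓ — single use per variable (x, v)
affine: ✓ — at most one use each (x, v)
relevant: ✓ — every one of x, v appears
unrestricted: ✓ — typability at (T3 -> T3) -> T3 is all that's needed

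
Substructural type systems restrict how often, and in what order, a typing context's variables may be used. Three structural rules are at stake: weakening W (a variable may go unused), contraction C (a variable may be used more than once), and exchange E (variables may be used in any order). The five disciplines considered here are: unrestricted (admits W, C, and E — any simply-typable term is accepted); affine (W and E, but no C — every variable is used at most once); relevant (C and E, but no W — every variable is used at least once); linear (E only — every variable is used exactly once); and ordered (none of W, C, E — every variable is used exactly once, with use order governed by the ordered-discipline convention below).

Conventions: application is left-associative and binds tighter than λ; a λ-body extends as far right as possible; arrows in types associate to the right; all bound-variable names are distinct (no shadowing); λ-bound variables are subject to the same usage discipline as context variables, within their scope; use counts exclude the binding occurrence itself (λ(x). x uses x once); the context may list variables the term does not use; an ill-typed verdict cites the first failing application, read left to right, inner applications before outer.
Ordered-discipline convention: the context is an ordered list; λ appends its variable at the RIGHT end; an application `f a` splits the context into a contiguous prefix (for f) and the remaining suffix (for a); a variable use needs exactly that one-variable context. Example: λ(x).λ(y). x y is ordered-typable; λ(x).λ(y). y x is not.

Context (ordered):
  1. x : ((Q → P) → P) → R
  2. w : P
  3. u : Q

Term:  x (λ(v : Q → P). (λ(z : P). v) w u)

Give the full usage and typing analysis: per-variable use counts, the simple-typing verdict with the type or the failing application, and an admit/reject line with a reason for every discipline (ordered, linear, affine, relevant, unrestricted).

variable uses: x: 1; w: 1; u: 1; v [bound]: 1; z [bound]: 0
left-to-right use order: x, v, w, u
typing: ✓ — R
ordered: ✗, needs weakening: z unused
linear: ✗, needs weakening: z unused
affine: ✓, none of x, w, u, v, z used more than once
relevant: ✗, needs weakening: z unused
unrestricted: ✓, simply typable at R; W, C, E all held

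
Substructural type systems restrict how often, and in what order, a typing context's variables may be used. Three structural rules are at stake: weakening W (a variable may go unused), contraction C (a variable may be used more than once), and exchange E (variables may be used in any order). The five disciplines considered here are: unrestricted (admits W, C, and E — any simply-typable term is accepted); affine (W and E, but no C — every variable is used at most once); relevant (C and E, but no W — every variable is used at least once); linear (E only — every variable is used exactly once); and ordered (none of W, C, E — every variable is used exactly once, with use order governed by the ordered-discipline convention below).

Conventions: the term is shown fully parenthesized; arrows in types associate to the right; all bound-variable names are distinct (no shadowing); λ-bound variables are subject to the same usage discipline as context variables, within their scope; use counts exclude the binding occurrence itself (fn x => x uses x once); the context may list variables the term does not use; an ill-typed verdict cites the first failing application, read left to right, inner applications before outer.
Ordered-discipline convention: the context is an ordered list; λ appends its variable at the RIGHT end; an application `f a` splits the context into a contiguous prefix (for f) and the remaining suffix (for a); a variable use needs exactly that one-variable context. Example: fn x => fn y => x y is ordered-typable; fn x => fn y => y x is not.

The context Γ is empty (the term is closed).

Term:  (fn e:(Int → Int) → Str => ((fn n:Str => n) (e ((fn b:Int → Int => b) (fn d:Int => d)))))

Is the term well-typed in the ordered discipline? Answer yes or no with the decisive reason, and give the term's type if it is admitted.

yes — one use each (e, n, b, d); ordered split holds; term : ((Int → Int) → Str) → Str
counts: e [bound]=1, n [bound]=1, b [bound]=1, d [bound]=1
uses in reading order: n, e, b, d
typing: the term checks, with type ((Int → Int) → Str) → Str
summary: ordered ✓; linear ✓; affine ✓; relevant ✓; unrestricted ✓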